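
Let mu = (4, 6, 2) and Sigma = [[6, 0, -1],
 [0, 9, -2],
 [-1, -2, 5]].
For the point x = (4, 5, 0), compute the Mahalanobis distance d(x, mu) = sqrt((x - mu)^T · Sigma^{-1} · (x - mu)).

Step 1 — centre the observation: (x - mu) = (0, -1, -2).

Step 2 — invert Sigma (cofactor / det for 3×3, or solve directly):
  Sigma^{-1} = [[0.173, 0.0084, 0.038],
 [0.0084, 0.1224, 0.0506],
 [0.038, 0.0506, 0.2278]].

Step 3 — form the quadratic (x - mu)^T · Sigma^{-1} · (x - mu):
  Sigma^{-1} · (x - mu) = (-0.0844, -0.2236, -0.5063).
  (x - mu)^T · [Sigma^{-1} · (x - mu)] = (0)·(-0.0844) + (-1)·(-0.2236) + (-2)·(-0.5063) = 1.2363.

Step 4 — take square root: d = √(1.2363) ≈ 1.1119.

d(x, mu) = √(1.2363) ≈ 1.1119


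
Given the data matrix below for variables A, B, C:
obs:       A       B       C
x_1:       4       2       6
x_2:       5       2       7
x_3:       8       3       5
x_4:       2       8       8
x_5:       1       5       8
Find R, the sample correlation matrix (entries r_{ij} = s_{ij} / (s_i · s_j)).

Step 1 — column means:
  mean(A) = (4 + 5 + 8 + 2 + 1) / 5 = 20/5 = 4
  mean(B) = (2 + 2 + 3 + 8 + 5) / 5 = 20/5 = 4
  mean(C) = (6 + 7 + 5 + 8 + 8) / 5 = 34/5 = 6.8

Step 2 — sample variances and covariances s[i,j] = (1/(n-1)) · Σ_k (x_{k,i} - mean_i) · (x_{k,j} - mean_j), with n-1 = 4:
  s[A,A] = ((0)·(0) + (1)·(1) + (4)·(4) + (-2)·(-2) + (-3)·(-3)) / 4 = 30/4 = 7.5
  s[A,B] = ((0)·(-2) + (1)·(-2) + (4)·(-1) + (-2)·(4) + (-3)·(1)) / 4 = -17/4 = -4.25
  s[A,C] = ((0)·(-0.8) + (1)·(0.2) + (4)·(-1.8) + (-2)·(1.2) + (-3)·(1.2)) / 4 = -13/4 = -3.25
  s[B,B] = ((-2)·(-2) + (-2)·(-2) + (-1)·(-1) + (4)·(4) + (1)·(1)) / 4 = 26/4 = 6.5
  s[B,C] = ((-2)·(-0.8) + (-2)·(0.2) + (-1)·(-1.8) + (4)·(1.2) + (1)·(1.2)) / 4 = 9/4 = 2.25
  s[C,C] = ((-0.8)·(-0.8) + (0.2)·(0.2) + (-1.8)·(-1.8) + (1.2)·(1.2) + (1.2)·(1.2)) / 4 = 6.8/4 = 1.7
  Sample standard deviations s_i = √(s[i,i]):
  s(A) = √(7.5) = 2.7386
  s(B) = √(6.5) = 2.5495
  s(C) = √(1.7) = 1.3038

Step 3 — r_{ij} = s_{ij} / (s_i · s_j):
  r[A,A] = 1 (diagonal).
  r[A,B] = -4.25 / (2.7386 · 2.5495) = -4.25 / 6.9821 = -0.6087
  r[A,C] = -3.25 / (2.7386 · 1.3038) = -3.25 / 3.5707 = -0.9102
  r[B,B] = 1 (diagonal).
  r[B,C] = 2.25 / (2.5495 · 1.3038) = 2.25 / 3.3242 = 0.6769
  r[C,C] = 1 (diagonal).

R is symmetric with unit diagonal. Assembling:

R = [[1, -0.6087, -0.9102],
 [-0.6087, 1, 0.6769],
 [-0.9102, 0.6769, 1]]


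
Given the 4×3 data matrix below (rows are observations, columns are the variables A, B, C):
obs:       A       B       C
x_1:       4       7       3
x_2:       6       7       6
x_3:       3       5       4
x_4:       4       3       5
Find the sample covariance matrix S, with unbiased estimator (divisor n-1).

Step 1 — column means:
  mean(A) = (4 + 6 + 3 + 4) / 4 = 17/4 = 4.25
  mean(B) = (7 + 7 + 5 + 3) / 4 = 22/4 = 5.5
  mean(C) = (3 + 6 + 4 + 5) / 4 = 18/4 = 4.5

Step 2 — sample covariance S[i,j] = (1/(n-1)) · Σ_k (x_{k,i} - mean_i) · (x_{k,j} - mean_j), with n-1 = 3.
  S[A,A] = ((-0.25)·(-0.25) + (1.75)·(1.75) + (-1.25)·(-1.25) + (-0.25)·(-0.25)) / 3 = 4.75/3 = 1.5833
  S[A,B] = ((-0.25)·(1.5) + (1.75)·(1.5) + (-1.25)·(-0.5) + (-0.25)·(-2.5)) / 3 = 3.5/3 = 1.1667
  S[A,C] = ((-0.25)·(-1.5) + (1.75)·(1.5) + (-1.25)·(-0.5) + (-0.25)·(0.5)) / 3 = 3.5/3 = 1.1667
  S[B,B] = ((1.5)·(1.5) + (1.5)·(1.5) + (-0.5)·(-0.5) + (-2.5)·(-2.5)) / 3 = 11/3 = 3.6667
  S[B,C] = ((1.5)·(-1.5) + (1.5)·(1.5) + (-0.5)·(-0.5) + (-2.5)·(0.5)) / 3 = -1/3 = -0.3333
  S[C,C] = ((-1.5)·(-1.5) + (1.5)·(1.5) + (-0.5)·(-0.5) + (0.5)·(0.5)) / 3 = 5/3 = 1.6667

S is symmetric (S[j,i] = S[i,j]). Assembling:

S = [[1.5833, 1.1667, 1.1667],
 [1.1667, 3.6667, -0.3333],
 [1.1667, -0.3333, 1.6667]]


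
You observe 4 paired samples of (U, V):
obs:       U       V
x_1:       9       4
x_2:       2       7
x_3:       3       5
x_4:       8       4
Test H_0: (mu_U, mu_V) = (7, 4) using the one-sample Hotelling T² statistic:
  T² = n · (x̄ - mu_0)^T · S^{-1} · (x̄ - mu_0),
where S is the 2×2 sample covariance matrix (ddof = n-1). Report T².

Step 1 — sample mean vector:
  mean(U) = (9 + 2 + 3 + 8) / 4 = 22/4 = 5.5
  mean(V) = (4 + 7 + 5 + 4) / 4 = 20/4 = 5
  x̄ = (5.5, 5),  deviation x̄ - mu_0 = (5.5, 5) - (7, 4) = (-1.5, 1).

Step 2 — sample covariance matrix, S[i,j] = (1/(n-1)) · Σ_k (x_{k,i} - mean_i) · (x_{k,j} - mean_j), divisor n-1 = 3:
  S[U,U] = ((3.5)·(3.5) + (-3.5)·(-3.5) + (-2.5)·(-2.5) + (2.5)·(2.5)) / 3 = 37/3 = 12.3333
  S[U,V] = ((3.5)·(-1) + (-3.5)·(2) + (-2.5)·(0) + (2.5)·(-1)) / 3 = -13/3 = -4.3333
  S[V,V] = ((-1)·(-1) + (2)·(2) + (0)·(0) + (-1)·(-1)) / 3 = 6/3 = 2
  S = [[12.3333, -4.3333],
 [-4.3333, 2]].

Step 3 — invert S. det(S) = 12.3333·2 - (-4.3333)² = 5.8889.
  S^{-1} = (1/det) · [[d, -b], [-b, a]] = [[0.3396, 0.7358],
 [0.7358, 2.0943]].

Step 4 — quadratic form (x̄ - mu_0)^T · S^{-1} · (x̄ - mu_0):
  S^{-1} · (x̄ - mu_0) = (0.2264, 0.9906),
  (x̄ - mu_0)^T · [...] = (-1.5)·(0.2264) + (1)·(0.9906) = 0.6509.

Step 5 — scale by n: T² = 4 · 0.6509 = 2.6038.

T² ≈ 2.6038


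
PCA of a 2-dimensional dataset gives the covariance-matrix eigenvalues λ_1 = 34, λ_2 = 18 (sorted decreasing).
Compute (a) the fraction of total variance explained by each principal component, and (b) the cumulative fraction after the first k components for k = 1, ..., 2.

Step 1 — total variance = trace(Sigma) = Σ λ_i = 34 + 18 = 52.

Step 2 — fraction explained by component i = λ_i / Σ λ:
  PC1: 34/52 = 0.6538
  PC2: 18/52 = 0.3462

Step 3 — cumulative fraction after k components = (λ_1 + ... + λ_k) / Σ λ:
  k = 1: 34/52 = 0.6538
  k = 2: (34 + 18)/52 = 52/52 = 1

Summary (fraction, with percent):

explained: PC1 0.6538 (65.38%), PC2 0.3462 (34.62%);  cumulative: 0.6538, 1


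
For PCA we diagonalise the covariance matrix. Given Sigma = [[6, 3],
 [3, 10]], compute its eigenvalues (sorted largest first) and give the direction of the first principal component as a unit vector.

Step 1 — characteristic polynomial of 2×2 Sigma:
  det(Sigma - λI) = λ² - trace · λ + det = 0.
  trace = 6 + 10 = 16, det = 6·10 - (3)² = 51.
Step 2 — discriminant:
  Δ = trace² - 4·det = 256 - 204 = 52.
Step 3 — eigenvalues:
  λ = (trace ± √Δ)/2 = (16 ± 7.2111)/2,
  λ_1 = 11.6056,  λ_2 = 4.3944.

Step 4 — unit eigenvector for λ_1: solve (Sigma - λ_1 I)v = 0. First row:
  (6 - 11.6056)·v_x + (3)·v_y = 0, i.e. (-5.6056)·v_x + (3)·v_y = 0,
  so v ∝ (b, λ_1 - a) = (3, 5.6056) = u.
  ||u|| = √((3)² + (5.6056)²) = √(40.4222) ≈ 6.3578,
  v_1 = u/||u|| ≈ (0.4719, 0.8817) (||v_1|| = 1).

λ_1 = 11.6056,  λ_2 = 4.3944;  v_1 ≈ (0.4719, 0.8817)


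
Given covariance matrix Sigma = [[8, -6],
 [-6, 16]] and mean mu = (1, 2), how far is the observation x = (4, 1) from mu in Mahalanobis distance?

Step 1 — centre the observation: (x - mu) = (3, -1).

Step 2 — invert Sigma. det(Sigma) = 8·16 - (-6)² = 92.
  Sigma^{-1} = (1/det) · [[d, -b], [-b, a]] = [[0.1739, 0.0652],
 [0.0652, 0.087]].

Step 3 — form the quadratic (x - mu)^T · Sigma^{-1} · (x - mu):
  Sigma^{-1} · (x - mu) = (0.4565, 0.1087).
  (x - mu)^T · [Sigma^{-1} · (x - mu)] = (3)·(0.4565) + (-1)·(0.1087) = 1.2609.

Step 4 — take square root: d = √(1.2609) ≈ 1.1229.

d(x, mu) = √(1.2609) ≈ 1.1229


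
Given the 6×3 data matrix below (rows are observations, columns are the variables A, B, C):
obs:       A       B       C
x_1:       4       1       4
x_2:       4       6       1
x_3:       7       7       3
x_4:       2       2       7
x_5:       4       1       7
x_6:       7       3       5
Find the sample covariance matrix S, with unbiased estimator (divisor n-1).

Step 1 — column means:
  mean(A) = (4 + 4 + 7 + 2 + 4 + 7) / 6 = 28/6 = 4.6667
  mean(B) = (1 + 6 + 7 + 2 + 1 + 3) / 6 = 20/6 = 3.3333
  mean(C) = (4 + 1 + 3 + 7 + 7 + 5) / 6 = 27/6 = 4.5

Step 2 — sample covariance S[i,j] = (1/(n-1)) · Σ_k (x_{k,i} - mean_i) · (x_{k,j} - mean_j), with n-1 = 5.
  S[A,A] = ((-0.6667)·(-0.6667) + (-0.6667)·(-0.6667) + (2.3333)·(2.3333) + (-2.6667)·(-2.6667) + (-0.6667)·(-0.6667) + (2.3333)·(2.3333)) / 5 = 19.3333/5 = 3.8667
  S[A,B] = ((-0.6667)·(-2.3333) + (-0.6667)·(2.6667) + (2.3333)·(3.6667) + (-2.6667)·(-1.3333) + (-0.6667)·(-2.3333) + (2.3333)·(-0.3333)) / 5 = 12.6667/5 = 2.5333
  S[A,C] = ((-0.6667)·(-0.5) + (-0.6667)·(-3.5) + (2.3333)·(-1.5) + (-2.6667)·(2.5) + (-0.6667)·(2.5) + (2.3333)·(0.5)) / 5 = -8/5 = -1.6
  S[B,B] = ((-2.3333)·(-2.3333) + (2.6667)·(2.6667) + (3.6667)·(3.6667) + (-1.3333)·(-1.3333) + (-2.3333)·(-2.3333) + (-0.3333)·(-0.3333)) / 5 = 33.3333/5 = 6.6667
  S[B,C] = ((-2.3333)·(-0.5) + (2.6667)·(-3.5) + (3.6667)·(-1.5) + (-1.3333)·(2.5) + (-2.3333)·(2.5) + (-0.3333)·(0.5)) / 5 = -23/5 = -4.6
  S[C,C] = ((-0.5)·(-0.5) + (-3.5)·(-3.5) + (-1.5)·(-1.5) + (2.5)·(2.5) + (2.5)·(2.5) + (0.5)·(0.5)) / 5 = 27.5/5 = 5.5

S is symmetric (S[j,i] = S[i,j]). Assembling:

S = [[3.8667, 2.5333, -1.6],
 [2.5333, 6.6667, -4.6],
 [-1.6, -4.6, 5.5]]


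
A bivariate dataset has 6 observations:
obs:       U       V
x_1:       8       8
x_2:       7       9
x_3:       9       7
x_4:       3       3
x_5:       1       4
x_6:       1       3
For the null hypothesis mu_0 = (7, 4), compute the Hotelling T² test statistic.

Step 1 — sample mean vector:
  mean(U) = (8 + 7 + 9 + 3 + 1 + 1) / 6 = 29/6 = 4.8333
  mean(V) = (8 + 9 + 7 + 3 + 4 + 3) / 6 = 34/6 = 5.6667
  x̄ = (4.8333, 5.6667),  deviation x̄ - mu_0 = (4.8333, 5.6667) - (7, 4) = (-2.1667, 1.6667).

Step 2 — sample covariance matrix, S[i,j] = (1/(n-1)) · Σ_k (x_{k,i} - mean_i) · (x_{k,j} - mean_j), divisor n-1 = 5:
  S[U,U] = ((3.1667)·(3.1667) + (2.1667)·(2.1667) + (4.1667)·(4.1667) + (-1.8333)·(-1.8333) + (-3.8333)·(-3.8333) + (-3.8333)·(-3.8333)) / 5 = 64.8333/5 = 12.9667
  S[U,V] = ((3.1667)·(2.3333) + (2.1667)·(3.3333) + (4.1667)·(1.3333) + (-1.8333)·(-2.6667) + (-3.8333)·(-1.6667) + (-3.8333)·(-2.6667)) / 5 = 41.6667/5 = 8.3333
  S[V,V] = ((2.3333)·(2.3333) + (3.3333)·(3.3333) + (1.3333)·(1.3333) + (-2.6667)·(-2.6667) + (-1.6667)·(-1.6667) + (-2.6667)·(-2.6667)) / 5 = 35.3333/5 = 7.0667
  S = [[12.9667, 8.3333],
 [8.3333, 7.0667]].

Step 3 — invert S. det(S) = 12.9667·7.0667 - (8.3333)² = 22.1867.
  S^{-1} = (1/det) · [[d, -b], [-b, a]] = [[0.3185, -0.3756],
 [-0.3756, 0.5844]].

Step 4 — quadratic form (x̄ - mu_0)^T · S^{-1} · (x̄ - mu_0):
  S^{-1} · (x̄ - mu_0) = (-1.3161, 1.7879),
  (x̄ - mu_0)^T · [...] = (-2.1667)·(-1.3161) + (1.6667)·(1.7879) = 5.8313.

Step 5 — scale by n: T² = 6 · 5.8313 = 34.988.

T² ≈ 34.988


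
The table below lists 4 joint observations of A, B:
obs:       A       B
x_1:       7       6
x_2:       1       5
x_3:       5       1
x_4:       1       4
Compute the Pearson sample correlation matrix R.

Step 1 — column means:
  mean(A) = (7 + 1 + 5 + 1) / 4 = 14/4 = 3.5
  mean(B) = (6 + 5 + 1 + 4) / 4 = 16/4 = 4

Step 2 — sample variances and covariances s[i,j] = (1/(n-1)) · Σ_k (x_{k,i} - mean_i) · (x_{k,j} - mean_j), with n-1 = 3:
  s[A,A] = ((3.5)·(3.5) + (-2.5)·(-2.5) + (1.5)·(1.5) + (-2.5)·(-2.5)) / 3 = 27/3 = 9
  s[A,B] = ((3.5)·(2) + (-2.5)·(1) + (1.5)·(-3) + (-2.5)·(0)) / 3 = 0/3 = 0
  s[B,B] = ((2)·(2) + (1)·(1) + (-3)·(-3) + (0)·(0)) / 3 = 14/3 = 4.6667
  Sample standard deviations s_i = √(s[i,i]):
  s(A) = √(9) = 3
  s(B) = √(4.6667) = 2.1602

Step 3 — r_{ij} = s_{ij} / (s_i · s_j):
  r[A,A] = 1 (diagonal).
  r[A,B] = 0 / (3 · 2.1602) = 0 / 6.4807 = 0
  r[B,B] = 1 (diagonal).

R is symmetric with unit diagonal. Assembling:

R = [[1, 0],
 [0, 1]]


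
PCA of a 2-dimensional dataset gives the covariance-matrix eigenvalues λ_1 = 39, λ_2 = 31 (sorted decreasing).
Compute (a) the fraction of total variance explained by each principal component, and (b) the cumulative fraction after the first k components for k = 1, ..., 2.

Step 1 — total variance = trace(Sigma) = Σ λ_i = 39 + 31 = 70.

Step 2 — fraction explained by component i = λ_i / Σ λ:
  PC1: 39/70 = 0.5571
  PC2: 31/70 = 0.4429

Step 3 — cumulative fraction after k components = (λ_1 + ... + λ_k) / Σ λ:
  k = 1: 39/70 = 0.5571
  k = 2: (39 + 31)/70 = 70/70 = 1

Summary (fraction, with percent):

explained: PC1 0.5571 (55.71%), PC2 0.4429 (44.29%);  cumulative: 0.5571, 1


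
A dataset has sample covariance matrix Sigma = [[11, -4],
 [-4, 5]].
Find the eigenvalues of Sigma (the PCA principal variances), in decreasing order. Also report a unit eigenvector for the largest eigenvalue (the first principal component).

Step 1 — characteristic polynomial of 2×2 Sigma:
  det(Sigma - λI) = λ² - trace · λ + det = 0.
  trace = 11 + 5 = 16, det = 11·5 - (-4)² = 39.
Step 2 — discriminant:
  Δ = trace² - 4·det = 256 - 156 = 100.
Step 3 — eigenvalues:
  λ = (trace ± √Δ)/2 = (16 ± 10)/2,
  λ_1 = 13,  λ_2 = 3.

Step 4 — unit eigenvector for λ_1: solve (Sigma - λ_1 I)v = 0. First row:
  (11 - 13)·v_x + (-4)·v_y = 0, i.e. (-2)·v_x + (-4)·v_y = 0,
  so v ∝ (b, λ_1 - a) = (-4, 2); multiply by -1 so the first entry is positive: u = (4, -2).
  ||u|| = √((4)² + (-2)²) = √(20) ≈ 4.4721,
  v_1 = u/||u|| ≈ (0.8944, -0.4472) (||v_1|| = 1).

λ_1 = 13,  λ_2 = 3;  v_1 ≈ (0.8944, -0.4472)


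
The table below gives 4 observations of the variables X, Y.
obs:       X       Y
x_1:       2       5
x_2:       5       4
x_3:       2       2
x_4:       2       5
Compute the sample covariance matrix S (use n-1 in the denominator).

Step 1 — column means:
  mean(X) = (2 + 5 + 2 + 2) / 4 = 11/4 = 2.75
  mean(Y) = (5 + 4 + 2 + 5) / 4 = 16/4 = 4

Step 2 — sample covariance S[i,j] = (1/(n-1)) · Σ_k (x_{k,i} - mean_i) · (x_{k,j} - mean_j), with n-1 = 3.
  S[X,X] = ((-0.75)·(-0.75) + (2.25)·(2.25) + (-0.75)·(-0.75) + (-0.75)·(-0.75)) / 3 = 6.75/3 = 2.25
  S[X,Y] = ((-0.75)·(1) + (2.25)·(0) + (-0.75)·(-2) + (-0.75)·(1)) / 3 = 0/3 = 0
  S[Y,Y] = ((1)·(1) + (0)·(0) + (-2)·(-2) + (1)·(1)) / 3 = 6/3 = 2

S is symmetric (S[j,i] = S[i,j]). Assembling:

S = [[2.25, 0],
 [0, 2]]


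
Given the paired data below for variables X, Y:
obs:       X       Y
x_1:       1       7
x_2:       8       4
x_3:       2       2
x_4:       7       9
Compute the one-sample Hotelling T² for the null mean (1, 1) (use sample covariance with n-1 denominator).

Step 1 — sample mean vector:
  mean(X) = (1 + 8 + 2 + 7) / 4 = 18/4 = 4.5
  mean(Y) = (7 + 4 + 2 + 9) / 4 = 22/4 = 5.5
  x̄ = (4.5, 5.5),  deviation x̄ - mu_0 = (4.5, 5.5) - (1, 1) = (3.5, 4.5).

Step 2 — sample covariance matrix, S[i,j] = (1/(n-1)) · Σ_k (x_{k,i} - mean_i) · (x_{k,j} - mean_j), divisor n-1 = 3:
  S[X,X] = ((-3.5)·(-3.5) + (3.5)·(3.5) + (-2.5)·(-2.5) + (2.5)·(2.5)) / 3 = 37/3 = 12.3333
  S[X,Y] = ((-3.5)·(1.5) + (3.5)·(-1.5) + (-2.5)·(-3.5) + (2.5)·(3.5)) / 3 = 7/3 = 2.3333
  S[Y,Y] = ((1.5)·(1.5) + (-1.5)·(-1.5) + (-3.5)·(-3.5) + (3.5)·(3.5)) / 3 = 29/3 = 9.6667
  S = [[12.3333, 2.3333],
 [2.3333, 9.6667]].

Step 3 — invert S. det(S) = 12.3333·9.6667 - (2.3333)² = 113.7778.
  S^{-1} = (1/det) · [[d, -b], [-b, a]] = [[0.085, -0.0205],
 [-0.0205, 0.1084]].

Step 4 — quadratic form (x̄ - mu_0)^T · S^{-1} · (x̄ - mu_0):
  S^{-1} · (x̄ - mu_0) = (0.2051, 0.416),
  (x̄ - mu_0)^T · [...] = (3.5)·(0.2051) + (4.5)·(0.416) = 2.5898.

Step 5 — scale by n: T² = 4 · 2.5898 = 10.3594.

T² ≈ 10.3594


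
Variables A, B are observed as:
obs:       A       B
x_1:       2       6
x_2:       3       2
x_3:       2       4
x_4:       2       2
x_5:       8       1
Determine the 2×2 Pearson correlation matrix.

Step 1 — column means:
  mean(A) = (2 + 3 + 2 + 2 + 8) / 5 = 17/5 = 3.4
  mean(B) = (6 + 2 + 4 + 2 + 1) / 5 = 15/5 = 3

Step 2 — sample variances and covariances s[i,j] = (1/(n-1)) · Σ_k (x_{k,i} - mean_i) · (x_{k,j} - mean_j), with n-1 = 4:
  s[A,A] = ((-1.4)·(-1.4) + (-0.4)·(-0.4) + (-1.4)·(-1.4) + (-1.4)·(-1.4) + (4.6)·(4.6)) / 4 = 27.2/4 = 6.8
  s[A,B] = ((-1.4)·(3) + (-0.4)·(-1) + (-1.4)·(1) + (-1.4)·(-1) + (4.6)·(-2)) / 4 = -13/4 = -3.25
  s[B,B] = ((3)·(3) + (-1)·(-1) + (1)·(1) + (-1)·(-1) + (-2)·(-2)) / 4 = 16/4 = 4
  Sample standard deviations s_i = √(s[i,i]):
  s(A) = √(6.8) = 2.6077
  s(B) = √(4) = 2

Step 3 — r_{ij} = s_{ij} / (s_i · s_j):
  r[A,A] = 1 (diagonal).
  r[A,B] = -3.25 / (2.6077 · 2) = -3.25 / 5.2154 = -0.6232
  r[B,B] = 1 (diagonal).

R is symmetric with unit diagonal. Assembling:

R = [[1, -0.6232],
 [-0.6232, 1]]


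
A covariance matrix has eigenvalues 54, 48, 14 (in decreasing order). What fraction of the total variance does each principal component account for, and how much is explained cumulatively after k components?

Step 1 — total variance = trace(Sigma) = Σ λ_i = 54 + 48 + 14 = 116.

Step 2 — fraction explained by component i = λ_i / Σ λ:
  PC1: 54/116 = 0.4655
  PC2: 48/116 = 0.4138
  PC3: 14/116 = 0.1207

Step 3 — cumulative fraction after k components = (λ_1 + ... + λ_k) / Σ λ:
  k = 1: 54/116 = 0.4655
  k = 2: (54 + 48)/116 = 102/116 = 0.8793
  k = 3: (54 + 48 + 14)/116 = 116/116 = 1

Summary (fraction, with percent):

explained: PC1 0.4655 (46.55%), PC2 0.4138 (41.38%), PC3 0.1207 (12.07%);  cumulative: 0.4655, 0.8793, 1


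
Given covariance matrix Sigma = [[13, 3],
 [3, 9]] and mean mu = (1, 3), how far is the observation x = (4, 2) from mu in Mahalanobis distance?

Step 1 — centre the observation: (x - mu) = (3, -1).

Step 2 — invert Sigma. det(Sigma) = 13·9 - (3)² = 108.
  Sigma^{-1} = (1/det) · [[d, -b], [-b, a]] = [[0.0833, -0.0278],
 [-0.0278, 0.1204]].

Step 3 — form the quadratic (x - mu)^T · Sigma^{-1} · (x - mu):
  Sigma^{-1} · (x - mu) = (0.2778, -0.2037).
  (x - mu)^T · [Sigma^{-1} · (x - mu)] = (3)·(0.2778) + (-1)·(-0.2037) = 1.037.

Step 4 — take square root: d = √(1.037) ≈ 1.0184.

d(x, mu) = √(1.037) ≈ 1.0184


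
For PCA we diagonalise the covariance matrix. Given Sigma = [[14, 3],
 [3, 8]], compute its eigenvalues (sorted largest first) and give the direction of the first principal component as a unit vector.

Step 1 — characteristic polynomial of 2×2 Sigma:
  det(Sigma - λI) = λ² - trace · λ + det = 0.
  trace = 14 + 8 = 22, det = 14·8 - (3)² = 103.
Step 2 — discriminant:
  Δ = trace² - 4·det = 484 - 412 = 72.
Step 3 — eigenvalues:
  λ = (trace ± √Δ)/2 = (22 ± 8.4853)/2,
  λ_1 = 15.2426,  λ_2 = 6.7574.

Step 4 — unit eigenvector for λ_1: solve (Sigma - λ_1 I)v = 0. First row:
  (14 - 15.2426)·v_x + (3)·v_y = 0, i.e. (-1.2426)·v_x + (3)·v_y = 0,
  so v ∝ (b, λ_1 - a) = (3, 1.2426) = u.
  ||u|| = √((3)² + (1.2426)²) = √(10.5442) ≈ 3.2472,
  v_1 = u/||u|| ≈ (0.9239, 0.3827) (||v_1|| = 1).

λ_1 = 15.2426,  λ_2 = 6.7574;  v_1 ≈ (0.9239, 0.3827)


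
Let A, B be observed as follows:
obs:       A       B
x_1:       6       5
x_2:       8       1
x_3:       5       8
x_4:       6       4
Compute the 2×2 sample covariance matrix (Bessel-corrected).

Step 1 — column means:
  mean(A) = (6 + 8 + 5 + 6) / 4 = 25/4 = 6.25
  mean(B) = (5 + 1 + 8 + 4) / 4 = 18/4 = 4.5

Step 2 — sample covariance S[i,j] = (1/(n-1)) · Σ_k (x_{k,i} - mean_i) · (x_{k,j} - mean_j), with n-1 = 3.
  S[A,A] = ((-0.25)·(-0.25) + (1.75)·(1.75) + (-1.25)·(-1.25) + (-0.25)·(-0.25)) / 3 = 4.75/3 = 1.5833
  S[A,B] = ((-0.25)·(0.5) + (1.75)·(-3.5) + (-1.25)·(3.5) + (-0.25)·(-0.5)) / 3 = -10.5/3 = -3.5
  S[B,B] = ((0.5)·(0.5) + (-3.5)·(-3.5) + (3.5)·(3.5) + (-0.5)·(-0.5)) / 3 = 25/3 = 8.3333

S is symmetric (S[j,i] = S[i,j]). Assembling:

S = [[1.5833, -3.5],
 [-3.5, 8.3333]]


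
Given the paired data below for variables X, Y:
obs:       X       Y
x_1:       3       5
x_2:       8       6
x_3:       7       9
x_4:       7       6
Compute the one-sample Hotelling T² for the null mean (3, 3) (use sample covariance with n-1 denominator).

Step 1 — sample mean vector:
  mean(X) = (3 + 8 + 7 + 7) / 4 = 25/4 = 6.25
  mean(Y) = (5 + 6 + 9 + 6) / 4 = 26/4 = 6.5
  x̄ = (6.25, 6.5),  deviation x̄ - mu_0 = (6.25, 6.5) - (3, 3) = (3.25, 3.5).

Step 2 — sample covariance matrix, S[i,j] = (1/(n-1)) · Σ_k (x_{k,i} - mean_i) · (x_{k,j} - mean_j), divisor n-1 = 3:
  S[X,X] = ((-3.25)·(-3.25) + (1.75)·(1.75) + (0.75)·(0.75) + (0.75)·(0.75)) / 3 = 14.75/3 = 4.9167
  S[X,Y] = ((-3.25)·(-1.5) + (1.75)·(-0.5) + (0.75)·(2.5) + (0.75)·(-0.5)) / 3 = 5.5/3 = 1.8333
  S[Y,Y] = ((-1.5)·(-1.5) + (-0.5)·(-0.5) + (2.5)·(2.5) + (-0.5)·(-0.5)) / 3 = 9/3 = 3
  S = [[4.9167, 1.8333],
 [1.8333, 3]].

Step 3 — invert S. det(S) = 4.9167·3 - (1.8333)² = 11.3889.
  S^{-1} = (1/det) · [[d, -b], [-b, a]] = [[0.2634, -0.161],
 [-0.161, 0.4317]].

Step 4 — quadratic form (x̄ - mu_0)^T · S^{-1} · (x̄ - mu_0):
  S^{-1} · (x̄ - mu_0) = (0.2927, 0.9878),
  (x̄ - mu_0)^T · [...] = (3.25)·(0.2927) + (3.5)·(0.9878) = 4.4085.

Step 5 — scale by n: T² = 4 · 4.4085 = 17.6341.

T² ≈ 17.6341


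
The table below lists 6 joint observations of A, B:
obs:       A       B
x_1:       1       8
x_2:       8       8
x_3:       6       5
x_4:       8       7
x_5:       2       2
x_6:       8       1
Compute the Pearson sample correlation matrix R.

Step 1 — column means:
  mean(A) = (1 + 8 + 6 + 8 + 2 + 8) / 6 = 33/6 = 5.5
  mean(B) = (8 + 8 + 5 + 7 + 2 + 1) / 6 = 31/6 = 5.1667

Step 2 — sample variances and covariances s[i,j] = (1/(n-1)) · Σ_k (x_{k,i} - mean_i) · (x_{k,j} - mean_j), with n-1 = 5:
  s[A,A] = ((-4.5)·(-4.5) + (2.5)·(2.5) + (0.5)·(0.5) + (2.5)·(2.5) + (-3.5)·(-3.5) + (2.5)·(2.5)) / 5 = 51.5/5 = 10.3
  s[A,B] = ((-4.5)·(2.8333) + (2.5)·(2.8333) + (0.5)·(-0.1667) + (2.5)·(1.8333) + (-3.5)·(-3.1667) + (2.5)·(-4.1667)) / 5 = -0.5/5 = -0.1
  s[B,B] = ((2.8333)·(2.8333) + (2.8333)·(2.8333) + (-0.1667)·(-0.1667) + (1.8333)·(1.8333) + (-3.1667)·(-3.1667) + (-4.1667)·(-4.1667)) / 5 = 46.8333/5 = 9.3667
  Sample standard deviations s_i = √(s[i,i]):
  s(A) = √(10.3) = 3.2094
  s(B) = √(9.3667) = 3.0605

Step 3 — r_{ij} = s_{ij} / (s_i · s_j):
  r[A,A] = 1 (diagonal).
  r[A,B] = -0.1 / (3.2094 · 3.0605) = -0.1 / 9.8223 = -0.0102
  r[B,B] = 1 (diagonal).

R is symmetric with unit diagonal. Assembling:

R = [[1, -0.0102],
 [-0.0102, 1]]


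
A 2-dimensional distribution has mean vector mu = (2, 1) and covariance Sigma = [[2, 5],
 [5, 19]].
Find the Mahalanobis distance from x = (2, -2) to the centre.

Step 1 — centre the observation: (x - mu) = (0, -3).

Step 2 — invert Sigma. det(Sigma) = 2·19 - (5)² = 13.
  Sigma^{-1} = (1/det) · [[d, -b], [-b, a]] = [[1.4615, -0.3846],
 [-0.3846, 0.1538]].

Step 3 — form the quadratic (x - mu)^T · Sigma^{-1} · (x - mu):
  Sigma^{-1} · (x - mu) = (1.1538, -0.4615).
  (x - mu)^T · [Sigma^{-1} · (x - mu)] = (0)·(1.1538) + (-3)·(-0.4615) = 1.3846.

Step 4 — take square root: d = √(1.3846) ≈ 1.1767.

d(x, mu) = √(1.3846) ≈ 1.1767


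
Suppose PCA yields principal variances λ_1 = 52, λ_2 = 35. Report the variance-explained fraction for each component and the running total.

Step 1 — total variance = trace(Sigma) = Σ λ_i = 52 + 35 = 87.

Step 2 — fraction explained by component i = λ_i / Σ λ:
  PC1: 52/87 = 0.5977
  PC2: 35/87 = 0.4023

Step 3 — cumulative fraction after k components = (λ_1 + ... + λ_k) / Σ λ:
  k = 1: 52/87 = 0.5977
  k = 2: (52 + 35)/87 = 87/87 = 1

Summary (fraction, with percent):

explained: PC1 0.5977 (59.77%), PC2 0.4023 (40.23%);  cumulative: 0.5977, 1


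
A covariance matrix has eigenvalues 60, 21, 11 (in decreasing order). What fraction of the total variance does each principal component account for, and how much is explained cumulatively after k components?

Step 1 — total variance = trace(Sigma) = Σ λ_i = 60 + 21 + 11 = 92.

Step 2 — fraction explained by component i = λ_i / Σ λ:
  PC1: 60/92 = 0.6522
  PC2: 21/92 = 0.2283
  PC3: 11/92 = 0.1196

Step 3 — cumulative fraction after k components = (λ_1 + ... + λ_k) / Σ λ:
  k = 1: 60/92 = 0.6522
  k = 2: (60 + 21)/92 = 81/92 = 0.8804
  k = 3: (60 + 21 + 11)/92 = 92/92 = 1

Summary (fraction, with percent):

explained: PC1 0.6522 (65.22%), PC2 0.2283 (22.83%), PC3 0.1196 (11.96%);  cumulative: 0.6522, 0.8804, 1


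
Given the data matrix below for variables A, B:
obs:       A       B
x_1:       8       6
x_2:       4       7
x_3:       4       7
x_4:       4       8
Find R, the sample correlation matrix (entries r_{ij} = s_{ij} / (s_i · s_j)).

Step 1 — column means:
  mean(A) = (8 + 4 + 4 + 4) / 4 = 20/4 = 5
  mean(B) = (6 + 7 + 7 + 8) / 4 = 28/4 = 7

Step 2 — sample variances and covariances s[i,j] = (1/(n-1)) · Σ_k (x_{k,i} - mean_i) · (x_{k,j} - mean_j), with n-1 = 3:
  s[A,A] = ((3)·(3) + (-1)·(-1) + (-1)·(-1) + (-1)·(-1)) / 3 = 12/3 = 4
  s[A,B] = ((3)·(-1) + (-1)·(0) + (-1)·(0) + (-1)·(1)) / 3 = -4/3 = -1.3333
  s[B,B] = ((-1)·(-1) + (0)·(0) + (0)·(0) + (1)·(1)) / 3 = 2/3 = 0.6667
  Sample standard deviations s_i = √(s[i,i]):
  s(A) = √(4) = 2
  s(B) = √(0.6667) = 0.8165

Step 3 — r_{ij} = s_{ij} / (s_i · s_j):
  r[A,A] = 1 (diagonal).
  r[A,B] = -1.3333 / (2 · 0.8165) = -1.3333 / 1.633 = -0.8165
  r[B,B] = 1 (diagonal).

R is symmetric with unit diagonal. Assembling:

R = [[1, -0.8165],
 [-0.8165, 1]]


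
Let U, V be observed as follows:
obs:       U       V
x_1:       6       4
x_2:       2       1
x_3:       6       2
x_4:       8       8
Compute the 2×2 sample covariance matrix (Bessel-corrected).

Step 1 — column means:
  mean(U) = (6 + 2 + 6 + 8) / 4 = 22/4 = 5.5
  mean(V) = (4 + 1 + 2 + 8) / 4 = 15/4 = 3.75

Step 2 — sample covariance S[i,j] = (1/(n-1)) · Σ_k (x_{k,i} - mean_i) · (x_{k,j} - mean_j), with n-1 = 3.
  S[U,U] = ((0.5)·(0.5) + (-3.5)·(-3.5) + (0.5)·(0.5) + (2.5)·(2.5)) / 3 = 19/3 = 6.3333
  S[U,V] = ((0.5)·(0.25) + (-3.5)·(-2.75) + (0.5)·(-1.75) + (2.5)·(4.25)) / 3 = 19.5/3 = 6.5
  S[V,V] = ((0.25)·(0.25) + (-2.75)·(-2.75) + (-1.75)·(-1.75) + (4.25)·(4.25)) / 3 = 28.75/3 = 9.5833

S is symmetric (S[j,i] = S[i,j]). Assembling:

S = [[6.3333, 6.5],
 [6.5, 9.5833]]


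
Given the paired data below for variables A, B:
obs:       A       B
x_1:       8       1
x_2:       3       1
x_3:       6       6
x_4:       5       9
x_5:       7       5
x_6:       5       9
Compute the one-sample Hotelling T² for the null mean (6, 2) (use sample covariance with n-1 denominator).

Step 1 — sample mean vector:
  mean(A) = (8 + 3 + 6 + 5 + 7 + 5) / 6 = 34/6 = 5.6667
  mean(B) = (1 + 1 + 6 + 9 + 5 + 9) / 6 = 31/6 = 5.1667
  x̄ = (5.6667, 5.1667),  deviation x̄ - mu_0 = (5.6667, 5.1667) - (6, 2) = (-0.3333, 3.1667).

Step 2 — sample covariance matrix, S[i,j] = (1/(n-1)) · Σ_k (x_{k,i} - mean_i) · (x_{k,j} - mean_j), divisor n-1 = 5:
  S[A,A] = ((2.3333)·(2.3333) + (-2.6667)·(-2.6667) + (0.3333)·(0.3333) + (-0.6667)·(-0.6667) + (1.3333)·(1.3333) + (-0.6667)·(-0.6667)) / 5 = 15.3333/5 = 3.0667
  S[A,B] = ((2.3333)·(-4.1667) + (-2.6667)·(-4.1667) + (0.3333)·(0.8333) + (-0.6667)·(3.8333) + (1.3333)·(-0.1667) + (-0.6667)·(3.8333)) / 5 = -3.6667/5 = -0.7333
  S[B,B] = ((-4.1667)·(-4.1667) + (-4.1667)·(-4.1667) + (0.8333)·(0.8333) + (3.8333)·(3.8333) + (-0.1667)·(-0.1667) + (3.8333)·(3.8333)) / 5 = 64.8333/5 = 12.9667
  S = [[3.0667, -0.7333],
 [-0.7333, 12.9667]].

Step 3 — invert S. det(S) = 3.0667·12.9667 - (-0.7333)² = 39.2267.
  S^{-1} = (1/det) · [[d, -b], [-b, a]] = [[0.3306, 0.0187],
 [0.0187, 0.0782]].

Step 4 — quadratic form (x̄ - mu_0)^T · S^{-1} · (x̄ - mu_0):
  S^{-1} · (x̄ - mu_0) = (-0.051, 0.2413),
  (x̄ - mu_0)^T · [...] = (-0.3333)·(-0.051) + (3.1667)·(0.2413) = 0.7812.

Step 5 — scale by n: T² = 6 · 0.7812 = 4.6873.

T² ≈ 4.6873


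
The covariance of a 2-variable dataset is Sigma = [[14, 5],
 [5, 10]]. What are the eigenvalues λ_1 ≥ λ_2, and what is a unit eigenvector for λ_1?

Step 1 — characteristic polynomial of 2×2 Sigma:
  det(Sigma - λI) = λ² - trace · λ + det = 0.
  trace = 14 + 10 = 24, det = 14·10 - (5)² = 115.
Step 2 — discriminant:
  Δ = trace² - 4·det = 576 - 460 = 116.
Step 3 — eigenvalues:
  λ = (trace ± √Δ)/2 = (24 ± 10.7703)/2,
  λ_1 = 17.3852,  λ_2 = 6.6148.

Step 4 — unit eigenvector for λ_1: solve (Sigma - λ_1 I)v = 0. First row:
  (14 - 17.3852)·v_x + (5)·v_y = 0, i.e. (-3.3852)·v_x + (5)·v_y = 0,
  so v ∝ (b, λ_1 - a) = (5, 3.3852) = u.
  ||u|| = √((5)² + (3.3852)²) = √(36.4593) ≈ 6.0382,
  v_1 = u/||u|| ≈ (0.8281, 0.5606) (||v_1|| = 1).

λ_1 = 17.3852,  λ_2 = 6.6148;  v_1 ≈ (0.8281, 0.5606)


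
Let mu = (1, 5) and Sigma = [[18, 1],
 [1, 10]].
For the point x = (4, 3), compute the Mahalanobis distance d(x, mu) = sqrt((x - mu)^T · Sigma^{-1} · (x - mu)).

Step 1 — centre the observation: (x - mu) = (3, -2).

Step 2 — invert Sigma. det(Sigma) = 18·10 - (1)² = 179.
  Sigma^{-1} = (1/det) · [[d, -b], [-b, a]] = [[0.0559, -0.0056],
 [-0.0056, 0.1006]].

Step 3 — form the quadratic (x - mu)^T · Sigma^{-1} · (x - mu):
  Sigma^{-1} · (x - mu) = (0.1788, -0.2179).
  (x - mu)^T · [Sigma^{-1} · (x - mu)] = (3)·(0.1788) + (-2)·(-0.2179) = 0.9721.

Step 4 — take square root: d = √(0.9721) ≈ 0.9859.

d(x, mu) = √(0.9721) ≈ 0.9859


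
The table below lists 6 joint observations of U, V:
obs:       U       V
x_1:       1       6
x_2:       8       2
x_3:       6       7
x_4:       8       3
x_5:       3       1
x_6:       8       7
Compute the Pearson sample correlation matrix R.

Step 1 — column means:
  mean(U) = (1 + 8 + 6 + 8 + 3 + 8) / 6 = 34/6 = 5.6667
  mean(V) = (6 + 2 + 7 + 3 + 1 + 7) / 6 = 26/6 = 4.3333

Step 2 — sample variances and covariances s[i,j] = (1/(n-1)) · Σ_k (x_{k,i} - mean_i) · (x_{k,j} - mean_j), with n-1 = 5:
  s[U,U] = ((-4.6667)·(-4.6667) + (2.3333)·(2.3333) + (0.3333)·(0.3333) + (2.3333)·(2.3333) + (-2.6667)·(-2.6667) + (2.3333)·(2.3333)) / 5 = 45.3333/5 = 9.0667
  s[U,V] = ((-4.6667)·(1.6667) + (2.3333)·(-2.3333) + (0.3333)·(2.6667) + (2.3333)·(-1.3333) + (-2.6667)·(-3.3333) + (2.3333)·(2.6667)) / 5 = -0.3333/5 = -0.0667
  s[V,V] = ((1.6667)·(1.6667) + (-2.3333)·(-2.3333) + (2.6667)·(2.6667) + (-1.3333)·(-1.3333) + (-3.3333)·(-3.3333) + (2.6667)·(2.6667)) / 5 = 35.3333/5 = 7.0667
  Sample standard deviations s_i = √(s[i,i]):
  s(U) = √(9.0667) = 3.0111
  s(V) = √(7.0667) = 2.6583

Step 3 — r_{ij} = s_{ij} / (s_i · s_j):
  r[U,U] = 1 (diagonal).
  r[U,V] = -0.0667 / (3.0111 · 2.6583) = -0.0667 / 8.0044 = -0.0083
  r[V,V] = 1 (diagonal).

R is symmetric with unit diagonal. Assembling:

R = [[1, -0.0083],
 [-0.0083, 1]]


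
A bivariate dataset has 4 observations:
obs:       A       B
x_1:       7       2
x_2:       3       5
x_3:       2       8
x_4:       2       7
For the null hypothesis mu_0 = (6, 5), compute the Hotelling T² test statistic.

Step 1 — sample mean vector:
  mean(A) = (7 + 3 + 2 + 2) / 4 = 14/4 = 3.5
  mean(B) = (2 + 5 + 8 + 7) / 4 = 22/4 = 5.5
  x̄ = (3.5, 5.5),  deviation x̄ - mu_0 = (3.5, 5.5) - (6, 5) = (-2.5, 0.5).

Step 2 — sample covariance matrix, S[i,j] = (1/(n-1)) · Σ_k (x_{k,i} - mean_i) · (x_{k,j} - mean_j), divisor n-1 = 3:
  S[A,A] = ((3.5)·(3.5) + (-0.5)·(-0.5) + (-1.5)·(-1.5) + (-1.5)·(-1.5)) / 3 = 17/3 = 5.6667
  S[A,B] = ((3.5)·(-3.5) + (-0.5)·(-0.5) + (-1.5)·(2.5) + (-1.5)·(1.5)) / 3 = -18/3 = -6
  S[B,B] = ((-3.5)·(-3.5) + (-0.5)·(-0.5) + (2.5)·(2.5) + (1.5)·(1.5)) / 3 = 21/3 = 7
  S = [[5.6667, -6],
 [-6, 7]].

Step 3 — invert S. det(S) = 5.6667·7 - (-6)² = 3.6667.
  S^{-1} = (1/det) · [[d, -b], [-b, a]] = [[1.9091, 1.6364],
 [1.6364, 1.5455]].

Step 4 — quadratic form (x̄ - mu_0)^T · S^{-1} · (x̄ - mu_0):
  S^{-1} · (x̄ - mu_0) = (-3.9545, -3.3182),
  (x̄ - mu_0)^T · [...] = (-2.5)·(-3.9545) + (0.5)·(-3.3182) = 8.2273.

Step 5 — scale by n: T² = 4 · 8.2273 = 32.9091.

T² ≈ 32.9091


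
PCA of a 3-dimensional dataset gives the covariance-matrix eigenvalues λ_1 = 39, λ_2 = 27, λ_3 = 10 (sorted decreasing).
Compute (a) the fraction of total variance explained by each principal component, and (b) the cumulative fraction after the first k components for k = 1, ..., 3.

Step 1 — total variance = trace(Sigma) = Σ λ_i = 39 + 27 + 10 = 76.

Step 2 — fraction explained by component i = λ_i / Σ λ:
  PC1: 39/76 = 0.5132
  PC2: 27/76 = 0.3553
  PC3: 10/76 = 0.1316

Step 3 — cumulative fraction after k components = (λ_1 + ... + λ_k) / Σ λ:
  k = 1: 39/76 = 0.5132
  k = 2: (39 + 27)/76 = 66/76 = 0.8684
  k = 3: (39 + 27 + 10)/76 = 76/76 = 1

Summary (fraction, with percent):

explained: PC1 0.5132 (51.32%), PC2 0.3553 (35.53%), PC3 0.1316 (13.16%);  cumulative: 0.5132, 0.8684, 1


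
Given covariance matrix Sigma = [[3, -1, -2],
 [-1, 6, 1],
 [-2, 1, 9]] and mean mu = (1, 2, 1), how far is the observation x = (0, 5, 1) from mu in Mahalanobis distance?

Step 1 — centre the observation: (x - mu) = (-1, 3, 0).

Step 2 — invert Sigma (cofactor / det for 3×3, or solve directly):
  Sigma^{-1} = [[0.4077, 0.0538, 0.0846],
 [0.0538, 0.1769, -0.0077],
 [0.0846, -0.0077, 0.1308]].

Step 3 — form the quadratic (x - mu)^T · Sigma^{-1} · (x - mu):
  Sigma^{-1} · (x - mu) = (-0.2462, 0.4769, -0.1077).
  (x - mu)^T · [Sigma^{-1} · (x - mu)] = (-1)·(-0.2462) + (3)·(0.4769) + (0)·(-0.1077) = 1.6769.

Step 4 — take square root: d = √(1.6769) ≈ 1.295.

d(x, mu) = √(1.6769) ≈ 1.295


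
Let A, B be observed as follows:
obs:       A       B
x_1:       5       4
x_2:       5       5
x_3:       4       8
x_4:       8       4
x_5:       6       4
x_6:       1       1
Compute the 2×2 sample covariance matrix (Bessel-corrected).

Step 1 — column means:
  mean(A) = (5 + 5 + 4 + 8 + 6 + 1) / 6 = 29/6 = 4.8333
  mean(B) = (4 + 5 + 8 + 4 + 4 + 1) / 6 = 26/6 = 4.3333

Step 2 — sample covariance S[i,j] = (1/(n-1)) · Σ_k (x_{k,i} - mean_i) · (x_{k,j} - mean_j), with n-1 = 5.
  S[A,A] = ((0.1667)·(0.1667) + (0.1667)·(0.1667) + (-0.8333)·(-0.8333) + (3.1667)·(3.1667) + (1.1667)·(1.1667) + (-3.8333)·(-3.8333)) / 5 = 26.8333/5 = 5.3667
  S[A,B] = ((0.1667)·(-0.3333) + (0.1667)·(0.6667) + (-0.8333)·(3.6667) + (3.1667)·(-0.3333) + (1.1667)·(-0.3333) + (-3.8333)·(-3.3333)) / 5 = 8.3333/5 = 1.6667
  S[B,B] = ((-0.3333)·(-0.3333) + (0.6667)·(0.6667) + (3.6667)·(3.6667) + (-0.3333)·(-0.3333) + (-0.3333)·(-0.3333) + (-3.3333)·(-3.3333)) / 5 = 25.3333/5 = 5.0667

S is symmetric (S[j,i] = S[i,j]). Assembling:

S = [[5.3667, 1.6667],
 [1.6667, 5.0667]]


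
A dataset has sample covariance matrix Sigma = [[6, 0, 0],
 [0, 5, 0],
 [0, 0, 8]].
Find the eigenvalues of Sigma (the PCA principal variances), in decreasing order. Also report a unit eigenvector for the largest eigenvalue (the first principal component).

Step 1 — characteristic polynomial p(λ) = det(λI - Sigma) = λ³ - tr·λ² + c_1·λ - det, where tr = trace, c_1 = sum of the principal 2×2 minors, det = det(Sigma):
  tr = 6 + 5 + 8 = 19,
  c_1 = (6·5 - (0)²) + (6·8 - (0)²) + (5·8 - (0)²) = 30 + 48 + 40 = 118,
  det = 6·(5·8 - (0)²) - (0)·((0)·8 - (0)·(0)) + (0)·((0)·(0) - 5·(0)) = 6·(40) - (0)·(0) + (0)·(0) = 240.
  So p(λ) = λ³ - 19λ² + 118λ - 240.
Step 2 — look for an integer root (rational root theorem: any rational root is an integer divisor of 240). Testing λ = 5:
  p(5) = 125 - 475 + 590 - 240 = 0  ✓
  Dividing out (λ - 5): p(λ) = (λ - 5)(λ² - 14λ + 48).
Step 3 — remaining eigenvalues from the quadratic λ² - 14λ + 48 = 0:
  Δ = 14² - 4·48 = 196 - 192 = 4,  λ = (14 ± √4)/2 = (14 ± 2)/2 = 8 or 6.
  Sorted: λ_1 = 8,  λ_2 = 6,  λ_3 = 5  (check: sum = 19 = tr ✓).

Step 4 — unit eigenvector for λ_1 = 8: v spans the null space of (Sigma - λ_1 I), whose rows are
  r_1 = (-2, 0, 0),  r_2 = (0, -3, 0),  r_3 = (0, 0, 0).
  v is orthogonal to every row, so take v ∝ r_1 × r_2 = ((0)·(0) - (0)·(-3), (0)·(0) - (-2)·(0), (-2)·(-3) - (0)·(0)) = (0, 0, 6).
  Rescale (divide by 6): u = (0, 0, 1).
  ||u|| = √((0)² + (0)² + (1)²) = √(1) = 1,  v_1 = u/||u|| ≈ (0, 0, 1) (||v_1|| = 1).

λ_1 = 8,  λ_2 = 6,  λ_3 = 5;  v_1 ≈ (0, 0, 1)


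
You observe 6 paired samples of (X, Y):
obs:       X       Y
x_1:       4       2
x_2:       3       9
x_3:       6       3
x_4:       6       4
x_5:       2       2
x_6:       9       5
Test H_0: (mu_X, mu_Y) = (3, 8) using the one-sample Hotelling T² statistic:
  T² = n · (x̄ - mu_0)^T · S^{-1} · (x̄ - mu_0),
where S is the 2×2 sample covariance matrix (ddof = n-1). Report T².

Step 1 — sample mean vector:
  mean(X) = (4 + 3 + 6 + 6 + 2 + 9) / 6 = 30/6 = 5
  mean(Y) = (2 + 9 + 3 + 4 + 2 + 5) / 6 = 25/6 = 4.1667
  x̄ = (5, 4.1667),  deviation x̄ - mu_0 = (5, 4.1667) - (3, 8) = (2, -3.8333).

Step 2 — sample covariance matrix, S[i,j] = (1/(n-1)) · Σ_k (x_{k,i} - mean_i) · (x_{k,j} - mean_j), divisor n-1 = 5:
  S[X,X] = ((-1)·(-1) + (-2)·(-2) + (1)·(1) + (1)·(1) + (-3)·(-3) + (4)·(4)) / 5 = 32/5 = 6.4
  S[X,Y] = ((-1)·(-2.1667) + (-2)·(4.8333) + (1)·(-1.1667) + (1)·(-0.1667) + (-3)·(-2.1667) + (4)·(0.8333)) / 5 = 1/5 = 0.2
  S[Y,Y] = ((-2.1667)·(-2.1667) + (4.8333)·(4.8333) + (-1.1667)·(-1.1667) + (-0.1667)·(-0.1667) + (-2.1667)·(-2.1667) + (0.8333)·(0.8333)) / 5 = 34.8333/5 = 6.9667
  S = [[6.4, 0.2],
 [0.2, 6.9667]].

Step 3 — invert S. det(S) = 6.4·6.9667 - (0.2)² = 44.5467.
  S^{-1} = (1/det) · [[d, -b], [-b, a]] = [[0.1564, -0.0045],
 [-0.0045, 0.1437]].

Step 4 — quadratic form (x̄ - mu_0)^T · S^{-1} · (x̄ - mu_0):
  S^{-1} · (x̄ - mu_0) = (0.33, -0.5597),
  (x̄ - mu_0)^T · [...] = (2)·(0.33) + (-3.8333)·(-0.5597) = 2.8055.

Step 5 — scale by n: T² = 6 · 2.8055 = 16.8333.

T² ≈ 16.8333


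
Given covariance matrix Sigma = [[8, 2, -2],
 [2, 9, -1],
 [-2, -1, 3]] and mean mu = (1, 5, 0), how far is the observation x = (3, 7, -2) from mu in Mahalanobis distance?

Step 1 — centre the observation: (x - mu) = (2, 2, -2).

Step 2 — invert Sigma (cofactor / det for 3×3, or solve directly):
  Sigma^{-1} = [[0.1548, -0.0238, 0.0952],
 [-0.0238, 0.119, 0.0238],
 [0.0952, 0.0238, 0.4048]].

Step 3 — form the quadratic (x - mu)^T · Sigma^{-1} · (x - mu):
  Sigma^{-1} · (x - mu) = (0.0714, 0.1429, -0.5714).
  (x - mu)^T · [Sigma^{-1} · (x - mu)] = (2)·(0.0714) + (2)·(0.1429) + (-2)·(-0.5714) = 1.5714.

Step 4 — take square root: d = √(1.5714) ≈ 1.2536.

d(x, mu) = √(1.5714) ≈ 1.2536


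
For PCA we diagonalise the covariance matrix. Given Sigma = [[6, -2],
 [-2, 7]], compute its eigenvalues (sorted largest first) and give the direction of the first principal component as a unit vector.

Step 1 — characteristic polynomial of 2×2 Sigma:
  det(Sigma - λI) = λ² - trace · λ + det = 0.
  trace = 6 + 7 = 13, det = 6·7 - (-2)² = 38.
Step 2 — discriminant:
  Δ = trace² - 4·det = 169 - 152 = 17.
Step 3 — eigenvalues:
  λ = (trace ± √Δ)/2 = (13 ± 4.1231)/2,
  λ_1 = 8.5616,  λ_2 = 4.4384.

Step 4 — unit eigenvector for λ_1: solve (Sigma - λ_1 I)v = 0. First row:
  (6 - 8.5616)·v_x + (-2)·v_y = 0, i.e. (-2.5616)·v_x + (-2)·v_y = 0,
  so v ∝ (b, λ_1 - a) = (-2, 2.5616); multiply by -1 so the first entry is positive: u = (2, -2.5616).
  ||u|| = √((2)² + (-2.5616)²) = √(10.5616) ≈ 3.2499,
  v_1 = u/||u|| ≈ (0.6154, -0.7882) (||v_1|| = 1).

λ_1 = 8.5616,  λ_2 = 4.4384;  v_1 ≈ (0.6154, -0.7882)


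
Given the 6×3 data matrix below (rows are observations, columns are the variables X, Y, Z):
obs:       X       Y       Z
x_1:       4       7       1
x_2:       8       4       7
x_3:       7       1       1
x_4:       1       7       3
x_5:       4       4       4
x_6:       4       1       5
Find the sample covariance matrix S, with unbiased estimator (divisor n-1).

Step 1 — column means:
  mean(X) = (4 + 8 + 7 + 1 + 4 + 4) / 6 = 28/6 = 4.6667
  mean(Y) = (7 + 4 + 1 + 7 + 4 + 1) / 6 = 24/6 = 4
  mean(Z) = (1 + 7 + 1 + 3 + 4 + 5) / 6 = 21/6 = 3.5

Step 2 — sample covariance S[i,j] = (1/(n-1)) · Σ_k (x_{k,i} - mean_i) · (x_{k,j} - mean_j), with n-1 = 5.
  S[X,X] = ((-0.6667)·(-0.6667) + (3.3333)·(3.3333) + (2.3333)·(2.3333) + (-3.6667)·(-3.6667) + (-0.6667)·(-0.6667) + (-0.6667)·(-0.6667)) / 5 = 31.3333/5 = 6.2667
  S[X,Y] = ((-0.6667)·(3) + (3.3333)·(0) + (2.3333)·(-3) + (-3.6667)·(3) + (-0.6667)·(0) + (-0.6667)·(-3)) / 5 = -18/5 = -3.6
  S[X,Z] = ((-0.6667)·(-2.5) + (3.3333)·(3.5) + (2.3333)·(-2.5) + (-3.6667)·(-0.5) + (-0.6667)·(0.5) + (-0.6667)·(1.5)) / 5 = 8/5 = 1.6
  S[Y,Y] = ((3)·(3) + (0)·(0) + (-3)·(-3) + (3)·(3) + (0)·(0) + (-3)·(-3)) / 5 = 36/5 = 7.2
  S[Y,Z] = ((3)·(-2.5) + (0)·(3.5) + (-3)·(-2.5) + (3)·(-0.5) + (0)·(0.5) + (-3)·(1.5)) / 5 = -6/5 = -1.2
  S[Z,Z] = ((-2.5)·(-2.5) + (3.5)·(3.5) + (-2.5)·(-2.5) + (-0.5)·(-0.5) + (0.5)·(0.5) + (1.5)·(1.5)) / 5 = 27.5/5 = 5.5

S is symmetric (S[j,i] = S[i,j]). Assembling:

S = [[6.2667, -3.6, 1.6],
 [-3.6, 7.2, -1.2],
 [1.6, -1.2, 5.5]]
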